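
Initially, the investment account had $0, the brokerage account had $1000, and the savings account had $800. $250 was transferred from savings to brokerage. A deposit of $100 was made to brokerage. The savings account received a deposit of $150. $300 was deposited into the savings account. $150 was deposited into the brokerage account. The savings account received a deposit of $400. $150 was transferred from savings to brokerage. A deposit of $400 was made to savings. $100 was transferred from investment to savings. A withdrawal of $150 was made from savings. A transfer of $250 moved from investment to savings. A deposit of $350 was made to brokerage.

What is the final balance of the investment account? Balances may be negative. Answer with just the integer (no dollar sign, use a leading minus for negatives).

Answer: -350

Derivation:
Tracking account balances step by step:
Start: investment=0, brokerage=1000, savings=800
Event 1 (transfer 250 savings -> brokerage): savings: 800 - 250 = 550, brokerage: 1000 + 250 = 1250. Balances: investment=0, brokerage=1250, savings=550
Event 2 (deposit 100 to brokerage): brokerage: 1250 + 100 = 1350. Balances: investment=0, brokerage=1350, savings=550
Event 3 (deposit 150 to savings): savings: 550 + 150 = 700. Balances: investment=0, brokerage=1350, savings=700
Event 4 (deposit 300 to savings): savings: 700 + 300 = 1000. Balances: investment=0, brokerage=1350, savings=1000
Event 5 (deposit 150 to brokerage): brokerage: 1350 + 150 = 1500. Balances: investment=0, brokerage=1500, savings=1000
Event 6 (deposit 400 to savings): savings: 1000 + 400 = 1400. Balances: investment=0, brokerage=1500, savings=1400
Event 7 (transfer 150 savings -> brokerage): savings: 1400 - 150 = 1250, brokerage: 1500 + 150 = 1650. Balances: investment=0, brokerage=1650, savings=1250
Event 8 (deposit 400 to savings): savings: 1250 + 400 = 1650. Balances: investment=0, brokerage=1650, savings=1650
Event 9 (transfer 100 investment -> savings): investment: 0 - 100 = -100, savings: 1650 + 100 = 1750. Balances: investment=-100, brokerage=1650, savings=1750
Event 10 (withdraw 150 from savings): savings: 1750 - 150 = 1600. Balances: investment=-100, brokerage=1650, savings=1600
Event 11 (transfer 250 investment -> savings): investment: -100 - 250 = -350, savings: 1600 + 250 = 1850. Balances: investment=-350, brokerage=1650, savings=1850
Event 12 (deposit 350 to brokerage): brokerage: 1650 + 350 = 2000. Balances: investment=-350, brokerage=2000, savings=1850

Final balance of investment: -350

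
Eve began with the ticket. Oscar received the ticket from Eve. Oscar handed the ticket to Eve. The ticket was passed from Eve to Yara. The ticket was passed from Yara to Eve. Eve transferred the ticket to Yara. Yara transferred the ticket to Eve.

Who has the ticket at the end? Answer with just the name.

Answer: Eve

Derivation:
Tracking the ticket through each event:
Start: Eve has the ticket.
After event 1: Oscar has the ticket.
After event 2: Eve has the ticket.
After event 3: Yara has the ticket.
After event 4: Eve has the ticket.
After event 5: Yara has the ticket.
After event 6: Eve has the ticket.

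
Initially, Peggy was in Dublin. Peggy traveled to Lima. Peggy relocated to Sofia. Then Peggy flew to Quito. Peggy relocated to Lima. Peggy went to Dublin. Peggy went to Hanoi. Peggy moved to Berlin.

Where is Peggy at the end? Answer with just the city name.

Tracking Peggy's location:
Start: Peggy is in Dublin.
After move 1: Dublin -> Lima. Peggy is in Lima.
After move 2: Lima -> Sofia. Peggy is in Sofia.
After move 3: Sofia -> Quito. Peggy is in Quito.
After move 4: Quito -> Lima. Peggy is in Lima.
After move 5: Lima -> Dublin. Peggy is in Dublin.
After move 6: Dublin -> Hanoi. Peggy is in Hanoi.
After move 7: Hanoi -> Berlin. Peggy is in Berlin.

Answer: Berlin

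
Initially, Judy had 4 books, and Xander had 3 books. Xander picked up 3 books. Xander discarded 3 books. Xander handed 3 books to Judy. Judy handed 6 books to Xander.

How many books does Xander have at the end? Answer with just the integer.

Tracking counts step by step:
Start: Judy=4, Xander=3
Event 1 (Xander +3): Xander: 3 -> 6. State: Judy=4, Xander=6
Event 2 (Xander -3): Xander: 6 -> 3. State: Judy=4, Xander=3
Event 3 (Xander -> Judy, 3): Xander: 3 -> 0, Judy: 4 -> 7. State: Judy=7, Xander=0
Event 4 (Judy -> Xander, 6): Judy: 7 -> 1, Xander: 0 -> 6. State: Judy=1, Xander=6

Xander's final count: 6

Answer: 6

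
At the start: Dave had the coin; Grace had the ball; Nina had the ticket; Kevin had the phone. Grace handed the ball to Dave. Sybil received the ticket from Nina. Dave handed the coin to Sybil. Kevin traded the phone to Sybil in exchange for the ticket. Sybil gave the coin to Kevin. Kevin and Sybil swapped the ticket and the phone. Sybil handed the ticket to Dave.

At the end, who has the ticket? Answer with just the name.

Answer: Dave

Derivation:
Tracking all object holders:
Start: coin:Dave, ball:Grace, ticket:Nina, phone:Kevin
Event 1 (give ball: Grace -> Dave). State: coin:Dave, ball:Dave, ticket:Nina, phone:Kevin
Event 2 (give ticket: Nina -> Sybil). State: coin:Dave, ball:Dave, ticket:Sybil, phone:Kevin
Event 3 (give coin: Dave -> Sybil). State: coin:Sybil, ball:Dave, ticket:Sybil, phone:Kevin
Event 4 (swap phone<->ticket: now phone:Sybil, ticket:Kevin). State: coin:Sybil, ball:Dave, ticket:Kevin, phone:Sybil
Event 5 (give coin: Sybil -> Kevin). State: coin:Kevin, ball:Dave, ticket:Kevin, phone:Sybil
Event 6 (swap ticket<->phone: now ticket:Sybil, phone:Kevin). State: coin:Kevin, ball:Dave, ticket:Sybil, phone:Kevin
Event 7 (give ticket: Sybil -> Dave). State: coin:Kevin, ball:Dave, ticket:Dave, phone:Kevin

Final state: coin:Kevin, ball:Dave, ticket:Dave, phone:Kevin
The ticket is held by Dave.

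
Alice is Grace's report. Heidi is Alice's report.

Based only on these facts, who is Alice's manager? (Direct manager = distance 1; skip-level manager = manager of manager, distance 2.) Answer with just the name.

Reconstructing the manager chain from the given facts:
  Grace -> Alice -> Heidi
(each arrow means 'manager of the next')
Positions in the chain (0 = top):
  position of Grace: 0
  position of Alice: 1
  position of Heidi: 2

Alice is at position 1; the manager is 1 step up the chain, i.e. position 0: Grace.

Answer: Grace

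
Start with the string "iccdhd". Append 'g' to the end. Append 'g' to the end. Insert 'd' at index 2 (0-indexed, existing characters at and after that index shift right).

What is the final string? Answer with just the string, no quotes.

Answer: icdcdhdgg

Derivation:
Applying each edit step by step:
Start: "iccdhd"
Op 1 (append 'g'): "iccdhd" -> "iccdhdg"
Op 2 (append 'g'): "iccdhdg" -> "iccdhdgg"
Op 3 (insert 'd' at idx 2): "iccdhdgg" -> "icdcdhdgg"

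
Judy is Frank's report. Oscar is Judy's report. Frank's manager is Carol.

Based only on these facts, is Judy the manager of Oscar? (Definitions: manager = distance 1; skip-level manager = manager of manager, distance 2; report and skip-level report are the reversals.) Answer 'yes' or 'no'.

Reconstructing the manager chain from the given facts:
  Carol -> Frank -> Judy -> Oscar
(each arrow means 'manager of the next')
Positions in the chain (0 = top):
  position of Carol: 0
  position of Frank: 1
  position of Judy: 2
  position of Oscar: 3

Judy is at position 2, Oscar is at position 3; signed distance (j - i) = 1.
'manager' requires j - i = 1. Actual distance is 1, so the relation HOLDS.

Answer: yes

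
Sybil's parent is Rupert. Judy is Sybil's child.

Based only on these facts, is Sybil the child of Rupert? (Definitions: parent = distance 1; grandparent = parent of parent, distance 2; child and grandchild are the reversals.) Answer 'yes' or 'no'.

Reconstructing the parent chain from the given facts:
  Rupert -> Sybil -> Judy
(each arrow means 'parent of the next')
Positions in the chain (0 = top):
  position of Rupert: 0
  position of Sybil: 1
  position of Judy: 2

Sybil is at position 1, Rupert is at position 0; signed distance (j - i) = -1.
'child' requires j - i = -1. Actual distance is -1, so the relation HOLDS.

Answer: yes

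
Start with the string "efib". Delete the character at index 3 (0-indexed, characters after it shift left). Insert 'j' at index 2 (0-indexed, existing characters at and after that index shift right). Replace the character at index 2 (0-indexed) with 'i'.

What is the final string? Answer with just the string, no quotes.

Answer: efii

Derivation:
Applying each edit step by step:
Start: "efib"
Op 1 (delete idx 3 = 'b'): "efib" -> "efi"
Op 2 (insert 'j' at idx 2): "efi" -> "efji"
Op 3 (replace idx 2: 'j' -> 'i'): "efji" -> "efii"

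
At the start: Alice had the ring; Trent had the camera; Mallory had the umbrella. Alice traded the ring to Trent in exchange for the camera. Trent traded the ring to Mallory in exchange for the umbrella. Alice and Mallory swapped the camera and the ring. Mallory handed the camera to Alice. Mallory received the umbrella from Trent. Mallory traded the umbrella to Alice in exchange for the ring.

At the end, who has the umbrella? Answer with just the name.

Answer: Alice

Derivation:
Tracking all object holders:
Start: ring:Alice, camera:Trent, umbrella:Mallory
Event 1 (swap ring<->camera: now ring:Trent, camera:Alice). State: ring:Trent, camera:Alice, umbrella:Mallory
Event 2 (swap ring<->umbrella: now ring:Mallory, umbrella:Trent). State: ring:Mallory, camera:Alice, umbrella:Trent
Event 3 (swap camera<->ring: now camera:Mallory, ring:Alice). State: ring:Alice, camera:Mallory, umbrella:Trent
Event 4 (give camera: Mallory -> Alice). State: ring:Alice, camera:Alice, umbrella:Trent
Event 5 (give umbrella: Trent -> Mallory). State: ring:Alice, camera:Alice, umbrella:Mallory
Event 6 (swap umbrella<->ring: now umbrella:Alice, ring:Mallory). State: ring:Mallory, camera:Alice, umbrella:Alice

Final state: ring:Mallory, camera:Alice, umbrella:Alice
The umbrella is held by Alice.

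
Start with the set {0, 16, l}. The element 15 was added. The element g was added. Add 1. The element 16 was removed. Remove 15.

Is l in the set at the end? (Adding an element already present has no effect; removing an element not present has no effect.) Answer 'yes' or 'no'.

Answer: yes

Derivation:
Tracking the set through each operation:
Start: {0, 16, l}
Event 1 (add 15): added. Set: {0, 15, 16, l}
Event 2 (add g): added. Set: {0, 15, 16, g, l}
Event 3 (add 1): added. Set: {0, 1, 15, 16, g, l}
Event 4 (remove 16): removed. Set: {0, 1, 15, g, l}
Event 5 (remove 15): removed. Set: {0, 1, g, l}

Final set: {0, 1, g, l} (size 4)
l is in the final set.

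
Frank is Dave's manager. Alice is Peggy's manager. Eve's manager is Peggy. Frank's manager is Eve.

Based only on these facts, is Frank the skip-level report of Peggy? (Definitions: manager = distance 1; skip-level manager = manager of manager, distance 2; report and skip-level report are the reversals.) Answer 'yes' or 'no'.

Answer: yes

Derivation:
Reconstructing the manager chain from the given facts:
  Alice -> Peggy -> Eve -> Frank -> Dave
(each arrow means 'manager of the next')
Positions in the chain (0 = top):
  position of Alice: 0
  position of Peggy: 1
  position of Eve: 2
  position of Frank: 3
  position of Dave: 4

Frank is at position 3, Peggy is at position 1; signed distance (j - i) = -2.
'skip-level report' requires j - i = -2. Actual distance is -2, so the relation HOLDS.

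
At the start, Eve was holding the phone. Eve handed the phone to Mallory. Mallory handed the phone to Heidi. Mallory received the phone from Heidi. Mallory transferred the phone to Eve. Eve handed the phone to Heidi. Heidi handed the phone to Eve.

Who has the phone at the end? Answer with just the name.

Tracking the phone through each event:
Start: Eve has the phone.
After event 1: Mallory has the phone.
After event 2: Heidi has the phone.
After event 3: Mallory has the phone.
After event 4: Eve has the phone.
After event 5: Heidi has the phone.
After event 6: Eve has the phone.

Answer: Eve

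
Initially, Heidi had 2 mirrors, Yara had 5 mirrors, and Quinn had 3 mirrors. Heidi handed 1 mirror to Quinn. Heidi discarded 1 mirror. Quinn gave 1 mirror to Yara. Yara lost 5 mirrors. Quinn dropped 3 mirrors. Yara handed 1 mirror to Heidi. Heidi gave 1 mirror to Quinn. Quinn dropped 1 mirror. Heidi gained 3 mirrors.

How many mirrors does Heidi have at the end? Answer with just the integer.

Answer: 3

Derivation:
Tracking counts step by step:
Start: Heidi=2, Yara=5, Quinn=3
Event 1 (Heidi -> Quinn, 1): Heidi: 2 -> 1, Quinn: 3 -> 4. State: Heidi=1, Yara=5, Quinn=4
Event 2 (Heidi -1): Heidi: 1 -> 0. State: Heidi=0, Yara=5, Quinn=4
Event 3 (Quinn -> Yara, 1): Quinn: 4 -> 3, Yara: 5 -> 6. State: Heidi=0, Yara=6, Quinn=3
Event 4 (Yara -5): Yara: 6 -> 1. State: Heidi=0, Yara=1, Quinn=3
Event 5 (Quinn -3): Quinn: 3 -> 0. State: Heidi=0, Yara=1, Quinn=0
Event 6 (Yara -> Heidi, 1): Yara: 1 -> 0, Heidi: 0 -> 1. State: Heidi=1, Yara=0, Quinn=0
Event 7 (Heidi -> Quinn, 1): Heidi: 1 -> 0, Quinn: 0 -> 1. State: Heidi=0, Yara=0, Quinn=1
Event 8 (Quinn -1): Quinn: 1 -> 0. State: Heidi=0, Yara=0, Quinn=0
Event 9 (Heidi +3): Heidi: 0 -> 3. State: Heidi=3, Yara=0, Quinn=0

Heidi's final count: 3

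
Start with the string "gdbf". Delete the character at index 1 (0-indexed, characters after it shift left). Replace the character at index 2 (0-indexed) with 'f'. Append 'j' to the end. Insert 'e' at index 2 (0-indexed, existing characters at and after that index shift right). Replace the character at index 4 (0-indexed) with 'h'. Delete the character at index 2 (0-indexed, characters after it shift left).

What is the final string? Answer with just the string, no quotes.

Answer: gbfh

Derivation:
Applying each edit step by step:
Start: "gdbf"
Op 1 (delete idx 1 = 'd'): "gdbf" -> "gbf"
Op 2 (replace idx 2: 'f' -> 'f'): "gbf" -> "gbf"
Op 3 (append 'j'): "gbf" -> "gbfj"
Op 4 (insert 'e' at idx 2): "gbfj" -> "gbefj"
Op 5 (replace idx 4: 'j' -> 'h'): "gbefj" -> "gbefh"
Op 6 (delete idx 2 = 'e'): "gbefh" -> "gbfh"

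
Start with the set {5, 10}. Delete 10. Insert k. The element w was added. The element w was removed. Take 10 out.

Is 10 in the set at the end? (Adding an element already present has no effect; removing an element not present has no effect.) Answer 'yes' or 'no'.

Tracking the set through each operation:
Start: {10, 5}
Event 1 (remove 10): removed. Set: {5}
Event 2 (add k): added. Set: {5, k}
Event 3 (add w): added. Set: {5, k, w}
Event 4 (remove w): removed. Set: {5, k}
Event 5 (remove 10): not present, no change. Set: {5, k}

Final set: {5, k} (size 2)
10 is NOT in the final set.

Answer: no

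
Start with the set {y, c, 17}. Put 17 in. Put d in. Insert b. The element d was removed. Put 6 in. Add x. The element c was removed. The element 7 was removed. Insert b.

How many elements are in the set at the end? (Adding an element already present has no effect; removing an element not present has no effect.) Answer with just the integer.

Tracking the set through each operation:
Start: {17, c, y}
Event 1 (add 17): already present, no change. Set: {17, c, y}
Event 2 (add d): added. Set: {17, c, d, y}
Event 3 (add b): added. Set: {17, b, c, d, y}
Event 4 (remove d): removed. Set: {17, b, c, y}
Event 5 (add 6): added. Set: {17, 6, b, c, y}
Event 6 (add x): added. Set: {17, 6, b, c, x, y}
Event 7 (remove c): removed. Set: {17, 6, b, x, y}
Event 8 (remove 7): not present, no change. Set: {17, 6, b, x, y}
Event 9 (add b): already present, no change. Set: {17, 6, b, x, y}

Final set: {17, 6, b, x, y} (size 5)

Answer: 5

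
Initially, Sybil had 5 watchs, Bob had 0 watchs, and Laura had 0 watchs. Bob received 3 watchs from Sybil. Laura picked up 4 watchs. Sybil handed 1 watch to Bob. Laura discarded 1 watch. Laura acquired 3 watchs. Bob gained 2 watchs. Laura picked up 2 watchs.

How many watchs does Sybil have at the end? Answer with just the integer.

Answer: 1

Derivation:
Tracking counts step by step:
Start: Sybil=5, Bob=0, Laura=0
Event 1 (Sybil -> Bob, 3): Sybil: 5 -> 2, Bob: 0 -> 3. State: Sybil=2, Bob=3, Laura=0
Event 2 (Laura +4): Laura: 0 -> 4. State: Sybil=2, Bob=3, Laura=4
Event 3 (Sybil -> Bob, 1): Sybil: 2 -> 1, Bob: 3 -> 4. State: Sybil=1, Bob=4, Laura=4
Event 4 (Laura -1): Laura: 4 -> 3. State: Sybil=1, Bob=4, Laura=3
Event 5 (Laura +3): Laura: 3 -> 6. State: Sybil=1, Bob=4, Laura=6
Event 6 (Bob +2): Bob: 4 -> 6. State: Sybil=1, Bob=6, Laura=6
Event 7 (Laura +2): Laura: 6 -> 8. State: Sybil=1, Bob=6, Laura=8

Sybil's final count: 1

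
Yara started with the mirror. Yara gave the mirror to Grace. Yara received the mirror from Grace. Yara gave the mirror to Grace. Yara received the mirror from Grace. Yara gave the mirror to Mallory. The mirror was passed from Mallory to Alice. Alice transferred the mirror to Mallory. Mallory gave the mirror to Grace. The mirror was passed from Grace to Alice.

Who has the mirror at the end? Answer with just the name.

Answer: Alice

Derivation:
Tracking the mirror through each event:
Start: Yara has the mirror.
After event 1: Grace has the mirror.
After event 2: Yara has the mirror.
After event 3: Grace has the mirror.
After event 4: Yara has the mirror.
After event 5: Mallory has the mirror.
After event 6: Alice has the mirror.
After event 7: Mallory has the mirror.
After event 8: Grace has the mirror.
After event 9: Alice has the mirror.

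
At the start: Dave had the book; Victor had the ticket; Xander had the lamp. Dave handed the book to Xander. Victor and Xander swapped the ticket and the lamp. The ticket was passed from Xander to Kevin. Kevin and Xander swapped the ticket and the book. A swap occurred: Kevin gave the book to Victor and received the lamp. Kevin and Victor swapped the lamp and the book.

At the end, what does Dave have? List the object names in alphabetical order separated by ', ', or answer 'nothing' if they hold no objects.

Tracking all object holders:
Start: book:Dave, ticket:Victor, lamp:Xander
Event 1 (give book: Dave -> Xander). State: book:Xander, ticket:Victor, lamp:Xander
Event 2 (swap ticket<->lamp: now ticket:Xander, lamp:Victor). State: book:Xander, ticket:Xander, lamp:Victor
Event 3 (give ticket: Xander -> Kevin). State: book:Xander, ticket:Kevin, lamp:Victor
Event 4 (swap ticket<->book: now ticket:Xander, book:Kevin). State: book:Kevin, ticket:Xander, lamp:Victor
Event 5 (swap book<->lamp: now book:Victor, lamp:Kevin). State: book:Victor, ticket:Xander, lamp:Kevin
Event 6 (swap lamp<->book: now lamp:Victor, book:Kevin). State: book:Kevin, ticket:Xander, lamp:Victor

Final state: book:Kevin, ticket:Xander, lamp:Victor
Dave holds: (nothing).

Answer: nothing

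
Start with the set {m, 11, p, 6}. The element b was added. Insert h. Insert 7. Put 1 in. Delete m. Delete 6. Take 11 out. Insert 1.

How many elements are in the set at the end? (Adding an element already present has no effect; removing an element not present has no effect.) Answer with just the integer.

Tracking the set through each operation:
Start: {11, 6, m, p}
Event 1 (add b): added. Set: {11, 6, b, m, p}
Event 2 (add h): added. Set: {11, 6, b, h, m, p}
Event 3 (add 7): added. Set: {11, 6, 7, b, h, m, p}
Event 4 (add 1): added. Set: {1, 11, 6, 7, b, h, m, p}
Event 5 (remove m): removed. Set: {1, 11, 6, 7, b, h, p}
Event 6 (remove 6): removed. Set: {1, 11, 7, b, h, p}
Event 7 (remove 11): removed. Set: {1, 7, b, h, p}
Event 8 (add 1): already present, no change. Set: {1, 7, b, h, p}

Final set: {1, 7, b, h, p} (size 5)

Answer: 5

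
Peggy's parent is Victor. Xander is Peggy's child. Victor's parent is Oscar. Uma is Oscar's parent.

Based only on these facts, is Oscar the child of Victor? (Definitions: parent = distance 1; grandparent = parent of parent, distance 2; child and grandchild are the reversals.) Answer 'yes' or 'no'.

Reconstructing the parent chain from the given facts:
  Uma -> Oscar -> Victor -> Peggy -> Xander
(each arrow means 'parent of the next')
Positions in the chain (0 = top):
  position of Uma: 0
  position of Oscar: 1
  position of Victor: 2
  position of Peggy: 3
  position of Xander: 4

Oscar is at position 1, Victor is at position 2; signed distance (j - i) = 1.
'child' requires j - i = -1. Actual distance is 1, so the relation does NOT hold.

Answer: no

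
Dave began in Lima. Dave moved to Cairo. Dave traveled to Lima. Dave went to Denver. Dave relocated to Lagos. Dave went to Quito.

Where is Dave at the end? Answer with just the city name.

Tracking Dave's location:
Start: Dave is in Lima.
After move 1: Lima -> Cairo. Dave is in Cairo.
After move 2: Cairo -> Lima. Dave is in Lima.
After move 3: Lima -> Denver. Dave is in Denver.
After move 4: Denver -> Lagos. Dave is in Lagos.
After move 5: Lagos -> Quito. Dave is in Quito.

Answer: Quito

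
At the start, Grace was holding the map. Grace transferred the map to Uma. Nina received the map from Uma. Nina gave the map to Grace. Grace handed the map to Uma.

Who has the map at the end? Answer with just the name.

Answer: Uma

Derivation:
Tracking the map through each event:
Start: Grace has the map.
After event 1: Uma has the map.
After event 2: Nina has the map.
After event 3: Grace has the map.
After event 4: Uma has the map.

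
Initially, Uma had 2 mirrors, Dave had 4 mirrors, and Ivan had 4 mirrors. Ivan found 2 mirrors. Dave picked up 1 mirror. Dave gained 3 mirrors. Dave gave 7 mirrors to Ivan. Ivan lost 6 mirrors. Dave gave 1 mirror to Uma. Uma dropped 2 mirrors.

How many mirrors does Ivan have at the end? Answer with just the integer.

Tracking counts step by step:
Start: Uma=2, Dave=4, Ivan=4
Event 1 (Ivan +2): Ivan: 4 -> 6. State: Uma=2, Dave=4, Ivan=6
Event 2 (Dave +1): Dave: 4 -> 5. State: Uma=2, Dave=5, Ivan=6
Event 3 (Dave +3): Dave: 5 -> 8. State: Uma=2, Dave=8, Ivan=6
Event 4 (Dave -> Ivan, 7): Dave: 8 -> 1, Ivan: 6 -> 13. State: Uma=2, Dave=1, Ivan=13
Event 5 (Ivan -6): Ivan: 13 -> 7. State: Uma=2, Dave=1, Ivan=7
Event 6 (Dave -> Uma, 1): Dave: 1 -> 0, Uma: 2 -> 3. State: Uma=3, Dave=0, Ivan=7
Event 7 (Uma -2): Uma: 3 -> 1. State: Uma=1, Dave=0, Ivan=7

Ivan's final count: 7

Answer: 7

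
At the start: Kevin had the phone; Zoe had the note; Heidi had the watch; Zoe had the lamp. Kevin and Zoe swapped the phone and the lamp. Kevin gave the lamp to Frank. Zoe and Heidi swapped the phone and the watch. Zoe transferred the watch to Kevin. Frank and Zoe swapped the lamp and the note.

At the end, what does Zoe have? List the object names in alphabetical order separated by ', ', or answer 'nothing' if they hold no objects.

Answer: lamp

Derivation:
Tracking all object holders:
Start: phone:Kevin, note:Zoe, watch:Heidi, lamp:Zoe
Event 1 (swap phone<->lamp: now phone:Zoe, lamp:Kevin). State: phone:Zoe, note:Zoe, watch:Heidi, lamp:Kevin
Event 2 (give lamp: Kevin -> Frank). State: phone:Zoe, note:Zoe, watch:Heidi, lamp:Frank
Event 3 (swap phone<->watch: now phone:Heidi, watch:Zoe). State: phone:Heidi, note:Zoe, watch:Zoe, lamp:Frank
Event 4 (give watch: Zoe -> Kevin). State: phone:Heidi, note:Zoe, watch:Kevin, lamp:Frank
Event 5 (swap lamp<->note: now lamp:Zoe, note:Frank). State: phone:Heidi, note:Frank, watch:Kevin, lamp:Zoe

Final state: phone:Heidi, note:Frank, watch:Kevin, lamp:Zoe
Zoe holds: lamp.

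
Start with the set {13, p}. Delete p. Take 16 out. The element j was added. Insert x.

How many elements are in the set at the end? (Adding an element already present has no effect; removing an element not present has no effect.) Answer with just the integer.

Answer: 3

Derivation:
Tracking the set through each operation:
Start: {13, p}
Event 1 (remove p): removed. Set: {13}
Event 2 (remove 16): not present, no change. Set: {13}
Event 3 (add j): added. Set: {13, j}
Event 4 (add x): added. Set: {13, j, x}

Final set: {13, j, x} (size 3)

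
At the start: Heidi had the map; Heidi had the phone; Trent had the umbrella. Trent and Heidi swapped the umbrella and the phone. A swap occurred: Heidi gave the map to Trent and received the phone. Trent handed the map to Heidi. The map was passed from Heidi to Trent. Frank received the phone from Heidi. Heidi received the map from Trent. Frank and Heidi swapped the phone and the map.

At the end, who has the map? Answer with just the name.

Tracking all object holders:
Start: map:Heidi, phone:Heidi, umbrella:Trent
Event 1 (swap umbrella<->phone: now umbrella:Heidi, phone:Trent). State: map:Heidi, phone:Trent, umbrella:Heidi
Event 2 (swap map<->phone: now map:Trent, phone:Heidi). State: map:Trent, phone:Heidi, umbrella:Heidi
Event 3 (give map: Trent -> Heidi). State: map:Heidi, phone:Heidi, umbrella:Heidi
Event 4 (give map: Heidi -> Trent). State: map:Trent, phone:Heidi, umbrella:Heidi
Event 5 (give phone: Heidi -> Frank). State: map:Trent, phone:Frank, umbrella:Heidi
Event 6 (give map: Trent -> Heidi). State: map:Heidi, phone:Frank, umbrella:Heidi
Event 7 (swap phone<->map: now phone:Heidi, map:Frank). State: map:Frank, phone:Heidi, umbrella:Heidi

Final state: map:Frank, phone:Heidi, umbrella:Heidi
The map is held by Frank.

Answer: Frank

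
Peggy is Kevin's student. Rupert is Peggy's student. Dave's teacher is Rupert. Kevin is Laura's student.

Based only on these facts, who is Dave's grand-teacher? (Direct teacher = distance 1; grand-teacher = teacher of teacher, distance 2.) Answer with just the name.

Answer: Peggy

Derivation:
Reconstructing the teacher chain from the given facts:
  Laura -> Kevin -> Peggy -> Rupert -> Dave
(each arrow means 'teacher of the next')
Positions in the chain (0 = top):
  position of Laura: 0
  position of Kevin: 1
  position of Peggy: 2
  position of Rupert: 3
  position of Dave: 4

Dave is at position 4; the grand-teacher is 2 steps up the chain, i.e. position 2: Peggy.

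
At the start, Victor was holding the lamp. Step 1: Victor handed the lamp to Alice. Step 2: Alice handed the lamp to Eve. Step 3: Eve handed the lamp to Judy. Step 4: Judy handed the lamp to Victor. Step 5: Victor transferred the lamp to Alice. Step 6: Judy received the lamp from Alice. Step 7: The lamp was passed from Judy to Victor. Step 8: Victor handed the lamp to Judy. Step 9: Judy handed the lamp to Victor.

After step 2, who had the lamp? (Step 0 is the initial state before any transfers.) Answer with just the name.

Tracking the lamp holder through step 2:
After step 0 (start): Victor
After step 1: Alice
After step 2: Eve

At step 2, the holder is Eve.

Answer: Eve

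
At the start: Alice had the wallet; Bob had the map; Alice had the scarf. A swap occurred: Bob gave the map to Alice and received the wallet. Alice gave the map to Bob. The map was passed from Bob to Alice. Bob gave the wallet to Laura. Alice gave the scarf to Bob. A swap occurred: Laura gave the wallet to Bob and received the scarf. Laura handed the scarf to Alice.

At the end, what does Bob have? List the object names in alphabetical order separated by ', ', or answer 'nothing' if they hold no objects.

Answer: wallet

Derivation:
Tracking all object holders:
Start: wallet:Alice, map:Bob, scarf:Alice
Event 1 (swap map<->wallet: now map:Alice, wallet:Bob). State: wallet:Bob, map:Alice, scarf:Alice
Event 2 (give map: Alice -> Bob). State: wallet:Bob, map:Bob, scarf:Alice
Event 3 (give map: Bob -> Alice). State: wallet:Bob, map:Alice, scarf:Alice
Event 4 (give wallet: Bob -> Laura). State: wallet:Laura, map:Alice, scarf:Alice
Event 5 (give scarf: Alice -> Bob). State: wallet:Laura, map:Alice, scarf:Bob
Event 6 (swap wallet<->scarf: now wallet:Bob, scarf:Laura). State: wallet:Bob, map:Alice, scarf:Laura
Event 7 (give scarf: Laura -> Alice). State: wallet:Bob, map:Alice, scarf:Alice

Final state: wallet:Bob, map:Alice, scarf:Alice
Bob holds: wallet.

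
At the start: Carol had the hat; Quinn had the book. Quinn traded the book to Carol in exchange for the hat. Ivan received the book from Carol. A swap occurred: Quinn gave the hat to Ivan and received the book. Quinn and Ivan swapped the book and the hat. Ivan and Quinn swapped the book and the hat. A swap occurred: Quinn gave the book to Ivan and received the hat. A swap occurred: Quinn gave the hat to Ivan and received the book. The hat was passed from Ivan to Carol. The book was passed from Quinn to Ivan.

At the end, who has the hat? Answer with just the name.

Answer: Carol

Derivation:
Tracking all object holders:
Start: hat:Carol, book:Quinn
Event 1 (swap book<->hat: now book:Carol, hat:Quinn). State: hat:Quinn, book:Carol
Event 2 (give book: Carol -> Ivan). State: hat:Quinn, book:Ivan
Event 3 (swap hat<->book: now hat:Ivan, book:Quinn). State: hat:Ivan, book:Quinn
Event 4 (swap book<->hat: now book:Ivan, hat:Quinn). State: hat:Quinn, book:Ivan
Event 5 (swap book<->hat: now book:Quinn, hat:Ivan). State: hat:Ivan, book:Quinn
Event 6 (swap book<->hat: now book:Ivan, hat:Quinn). State: hat:Quinn, book:Ivan
Event 7 (swap hat<->book: now hat:Ivan, book:Quinn). State: hat:Ivan, book:Quinn
Event 8 (give hat: Ivan -> Carol). State: hat:Carol, book:Quinn
Event 9 (give book: Quinn -> Ivan). State: hat:Carol, book:Ivan

Final state: hat:Carol, book:Ivan
The hat is held by Carol.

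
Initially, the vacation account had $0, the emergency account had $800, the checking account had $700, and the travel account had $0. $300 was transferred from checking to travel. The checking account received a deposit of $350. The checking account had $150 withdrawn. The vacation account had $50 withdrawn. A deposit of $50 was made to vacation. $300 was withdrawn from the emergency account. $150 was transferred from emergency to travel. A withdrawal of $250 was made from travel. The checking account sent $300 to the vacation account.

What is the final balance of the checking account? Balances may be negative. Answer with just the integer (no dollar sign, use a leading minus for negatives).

Tracking account balances step by step:
Start: vacation=0, emergency=800, checking=700, travel=0
Event 1 (transfer 300 checking -> travel): checking: 700 - 300 = 400, travel: 0 + 300 = 300. Balances: vacation=0, emergency=800, checking=400, travel=300
Event 2 (deposit 350 to checking): checking: 400 + 350 = 750. Balances: vacation=0, emergency=800, checking=750, travel=300
Event 3 (withdraw 150 from checking): checking: 750 - 150 = 600. Balances: vacation=0, emergency=800, checking=600, travel=300
Event 4 (withdraw 50 from vacation): vacation: 0 - 50 = -50. Balances: vacation=-50, emergency=800, checking=600, travel=300
Event 5 (deposit 50 to vacation): vacation: -50 + 50 = 0. Balances: vacation=0, emergency=800, checking=600, travel=300
Event 6 (withdraw 300 from emergency): emergency: 800 - 300 = 500. Balances: vacation=0, emergency=500, checking=600, travel=300
Event 7 (transfer 150 emergency -> travel): emergency: 500 - 150 = 350, travel: 300 + 150 = 450. Balances: vacation=0, emergency=350, checking=600, travel=450
Event 8 (withdraw 250 from travel): travel: 450 - 250 = 200. Balances: vacation=0, emergency=350, checking=600, travel=200
Event 9 (transfer 300 checking -> vacation): checking: 600 - 300 = 300, vacation: 0 + 300 = 300. Balances: vacation=300, emergency=350, checking=300, travel=200

Final balance of checking: 300

Answer: 300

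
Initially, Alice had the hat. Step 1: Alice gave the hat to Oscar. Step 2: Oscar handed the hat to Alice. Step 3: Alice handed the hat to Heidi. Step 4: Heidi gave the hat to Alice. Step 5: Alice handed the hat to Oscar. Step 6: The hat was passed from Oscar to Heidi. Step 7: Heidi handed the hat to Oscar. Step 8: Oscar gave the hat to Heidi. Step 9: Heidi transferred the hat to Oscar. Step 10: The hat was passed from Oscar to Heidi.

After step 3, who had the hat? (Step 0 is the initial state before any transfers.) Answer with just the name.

Answer: Heidi

Derivation:
Tracking the hat holder through step 3:
After step 0 (start): Alice
After step 1: Oscar
After step 2: Alice
After step 3: Heidi

At step 3, the holder is Heidi.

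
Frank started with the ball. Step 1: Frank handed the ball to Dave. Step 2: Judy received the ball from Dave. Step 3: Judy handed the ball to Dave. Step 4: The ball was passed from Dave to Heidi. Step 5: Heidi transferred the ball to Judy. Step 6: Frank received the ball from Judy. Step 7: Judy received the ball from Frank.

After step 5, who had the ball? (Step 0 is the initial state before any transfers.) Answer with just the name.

Tracking the ball holder through step 5:
After step 0 (start): Frank
After step 1: Dave
After step 2: Judy
After step 3: Dave
After step 4: Heidi
After step 5: Judy

At step 5, the holder is Judy.

Answer: Judy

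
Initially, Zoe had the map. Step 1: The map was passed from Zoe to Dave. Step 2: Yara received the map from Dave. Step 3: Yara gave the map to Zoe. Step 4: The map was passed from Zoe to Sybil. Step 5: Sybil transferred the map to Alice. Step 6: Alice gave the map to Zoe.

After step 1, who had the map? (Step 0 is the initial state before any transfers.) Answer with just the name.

Tracking the map holder through step 1:
After step 0 (start): Zoe
After step 1: Dave

At step 1, the holder is Dave.

Answer: Dave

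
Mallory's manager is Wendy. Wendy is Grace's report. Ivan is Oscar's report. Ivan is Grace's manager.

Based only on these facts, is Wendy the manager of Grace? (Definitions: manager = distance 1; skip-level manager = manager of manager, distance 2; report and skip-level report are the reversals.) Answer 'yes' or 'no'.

Answer: no

Derivation:
Reconstructing the manager chain from the given facts:
  Oscar -> Ivan -> Grace -> Wendy -> Mallory
(each arrow means 'manager of the next')
Positions in the chain (0 = top):
  position of Oscar: 0
  position of Ivan: 1
  position of Grace: 2
  position of Wendy: 3
  position of Mallory: 4

Wendy is at position 3, Grace is at position 2; signed distance (j - i) = -1.
'manager' requires j - i = 1. Actual distance is -1, so the relation does NOT hold.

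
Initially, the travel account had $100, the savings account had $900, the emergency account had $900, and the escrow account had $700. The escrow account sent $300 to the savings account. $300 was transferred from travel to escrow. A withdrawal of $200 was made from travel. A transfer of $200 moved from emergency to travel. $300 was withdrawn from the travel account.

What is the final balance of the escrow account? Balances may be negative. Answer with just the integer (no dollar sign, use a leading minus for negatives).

Tracking account balances step by step:
Start: travel=100, savings=900, emergency=900, escrow=700
Event 1 (transfer 300 escrow -> savings): escrow: 700 - 300 = 400, savings: 900 + 300 = 1200. Balances: travel=100, savings=1200, emergency=900, escrow=400
Event 2 (transfer 300 travel -> escrow): travel: 100 - 300 = -200, escrow: 400 + 300 = 700. Balances: travel=-200, savings=1200, emergency=900, escrow=700
Event 3 (withdraw 200 from travel): travel: -200 - 200 = -400. Balances: travel=-400, savings=1200, emergency=900, escrow=700
Event 4 (transfer 200 emergency -> travel): emergency: 900 - 200 = 700, travel: -400 + 200 = -200. Balances: travel=-200, savings=1200, emergency=700, escrow=700
Event 5 (withdraw 300 from travel): travel: -200 - 300 = -500. Balances: travel=-500, savings=1200, emergency=700, escrow=700

Final balance of escrow: 700

Answer: 700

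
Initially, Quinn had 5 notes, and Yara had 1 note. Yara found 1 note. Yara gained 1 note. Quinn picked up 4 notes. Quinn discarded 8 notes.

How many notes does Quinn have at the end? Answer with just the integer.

Answer: 1

Derivation:
Tracking counts step by step:
Start: Quinn=5, Yara=1
Event 1 (Yara +1): Yara: 1 -> 2. State: Quinn=5, Yara=2
Event 2 (Yara +1): Yara: 2 -> 3. State: Quinn=5, Yara=3
Event 3 (Quinn +4): Quinn: 5 -> 9. State: Quinn=9, Yara=3
Event 4 (Quinn -8): Quinn: 9 -> 1. State: Quinn=1, Yara=3

Quinn's final count: 1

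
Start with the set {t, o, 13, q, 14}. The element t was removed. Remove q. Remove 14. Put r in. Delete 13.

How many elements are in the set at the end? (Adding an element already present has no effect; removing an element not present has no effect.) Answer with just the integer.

Tracking the set through each operation:
Start: {13, 14, o, q, t}
Event 1 (remove t): removed. Set: {13, 14, o, q}
Event 2 (remove q): removed. Set: {13, 14, o}
Event 3 (remove 14): removed. Set: {13, o}
Event 4 (add r): added. Set: {13, o, r}
Event 5 (remove 13): removed. Set: {o, r}

Final set: {o, r} (size 2)

Answer: 2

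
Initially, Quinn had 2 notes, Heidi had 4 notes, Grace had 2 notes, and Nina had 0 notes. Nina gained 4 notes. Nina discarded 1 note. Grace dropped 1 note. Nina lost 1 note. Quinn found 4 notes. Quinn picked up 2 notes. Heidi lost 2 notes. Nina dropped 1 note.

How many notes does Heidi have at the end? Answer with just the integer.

Answer: 2

Derivation:
Tracking counts step by step:
Start: Quinn=2, Heidi=4, Grace=2, Nina=0
Event 1 (Nina +4): Nina: 0 -> 4. State: Quinn=2, Heidi=4, Grace=2, Nina=4
Event 2 (Nina -1): Nina: 4 -> 3. State: Quinn=2, Heidi=4, Grace=2, Nina=3
Event 3 (Grace -1): Grace: 2 -> 1. State: Quinn=2, Heidi=4, Grace=1, Nina=3
Event 4 (Nina -1): Nina: 3 -> 2. State: Quinn=2, Heidi=4, Grace=1, Nina=2
Event 5 (Quinn +4): Quinn: 2 -> 6. State: Quinn=6, Heidi=4, Grace=1, Nina=2
Event 6 (Quinn +2): Quinn: 6 -> 8. State: Quinn=8, Heidi=4, Grace=1, Nina=2
Event 7 (Heidi -2): Heidi: 4 -> 2. State: Quinn=8, Heidi=2, Grace=1, Nina=2
Event 8 (Nina -1): Nina: 2 -> 1. State: Quinn=8, Heidi=2, Grace=1, Nina=1

Heidi's final count: 2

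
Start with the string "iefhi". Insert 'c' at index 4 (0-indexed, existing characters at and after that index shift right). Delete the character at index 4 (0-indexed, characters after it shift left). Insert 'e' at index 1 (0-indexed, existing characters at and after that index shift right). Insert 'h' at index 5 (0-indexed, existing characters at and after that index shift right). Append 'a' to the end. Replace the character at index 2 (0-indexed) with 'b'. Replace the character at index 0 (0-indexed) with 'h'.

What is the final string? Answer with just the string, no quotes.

Applying each edit step by step:
Start: "iefhi"
Op 1 (insert 'c' at idx 4): "iefhi" -> "iefhci"
Op 2 (delete idx 4 = 'c'): "iefhci" -> "iefhi"
Op 3 (insert 'e' at idx 1): "iefhi" -> "ieefhi"
Op 4 (insert 'h' at idx 5): "ieefhi" -> "ieefhhi"
Op 5 (append 'a'): "ieefhhi" -> "ieefhhia"
Op 6 (replace idx 2: 'e' -> 'b'): "ieefhhia" -> "iebfhhia"
Op 7 (replace idx 0: 'i' -> 'h'): "iebfhhia" -> "hebfhhia"

Answer: hebfhhia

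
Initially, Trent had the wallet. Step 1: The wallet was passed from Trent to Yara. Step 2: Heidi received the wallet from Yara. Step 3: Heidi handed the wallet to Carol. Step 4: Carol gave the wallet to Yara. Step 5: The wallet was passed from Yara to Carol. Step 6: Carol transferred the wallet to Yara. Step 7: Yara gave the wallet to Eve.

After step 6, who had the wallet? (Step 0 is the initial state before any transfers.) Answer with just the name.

Answer: Yara

Derivation:
Tracking the wallet holder through step 6:
After step 0 (start): Trent
After step 1: Yara
After step 2: Heidi
After step 3: Carol
After step 4: Yara
After step 5: Carol
After step 6: Yara

At step 6, the holder is Yara.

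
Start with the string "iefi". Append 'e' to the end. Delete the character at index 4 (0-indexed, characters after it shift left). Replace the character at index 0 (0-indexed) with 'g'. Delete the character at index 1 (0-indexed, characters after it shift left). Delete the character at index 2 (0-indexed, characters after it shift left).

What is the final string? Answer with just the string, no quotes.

Answer: gf

Derivation:
Applying each edit step by step:
Start: "iefi"
Op 1 (append 'e'): "iefi" -> "iefie"
Op 2 (delete idx 4 = 'e'): "iefie" -> "iefi"
Op 3 (replace idx 0: 'i' -> 'g'): "iefi" -> "gefi"
Op 4 (delete idx 1 = 'e'): "gefi" -> "gfi"
Op 5 (delete idx 2 = 'i'): "gfi" -> "gf"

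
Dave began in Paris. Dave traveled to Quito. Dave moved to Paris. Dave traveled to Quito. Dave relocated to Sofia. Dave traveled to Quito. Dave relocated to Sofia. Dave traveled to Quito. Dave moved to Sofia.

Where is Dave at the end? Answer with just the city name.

Answer: Sofia

Derivation:
Tracking Dave's location:
Start: Dave is in Paris.
After move 1: Paris -> Quito. Dave is in Quito.
After move 2: Quito -> Paris. Dave is in Paris.
After move 3: Paris -> Quito. Dave is in Quito.
After move 4: Quito -> Sofia. Dave is in Sofia.
After move 5: Sofia -> Quito. Dave is in Quito.
After move 6: Quito -> Sofia. Dave is in Sofia.
After move 7: Sofia -> Quito. Dave is in Quito.
After move 8: Quito -> Sofia. Dave is in Sofia.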